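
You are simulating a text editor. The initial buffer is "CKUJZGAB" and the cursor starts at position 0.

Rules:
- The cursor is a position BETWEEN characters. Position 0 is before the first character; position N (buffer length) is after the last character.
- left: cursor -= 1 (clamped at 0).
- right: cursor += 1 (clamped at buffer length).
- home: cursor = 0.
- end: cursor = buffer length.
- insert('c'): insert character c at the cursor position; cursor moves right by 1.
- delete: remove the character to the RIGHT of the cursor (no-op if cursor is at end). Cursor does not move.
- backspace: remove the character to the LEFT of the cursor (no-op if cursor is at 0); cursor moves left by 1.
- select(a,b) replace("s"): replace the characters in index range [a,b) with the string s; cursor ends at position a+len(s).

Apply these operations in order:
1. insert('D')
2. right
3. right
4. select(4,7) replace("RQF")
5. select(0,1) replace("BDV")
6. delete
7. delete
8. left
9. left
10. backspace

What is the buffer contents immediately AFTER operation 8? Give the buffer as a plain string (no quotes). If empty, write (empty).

Answer: BDVURQFAB

Derivation:
After op 1 (insert('D')): buf='DCKUJZGAB' cursor=1
After op 2 (right): buf='DCKUJZGAB' cursor=2
After op 3 (right): buf='DCKUJZGAB' cursor=3
After op 4 (select(4,7) replace("RQF")): buf='DCKURQFAB' cursor=7
After op 5 (select(0,1) replace("BDV")): buf='BDVCKURQFAB' cursor=3
After op 6 (delete): buf='BDVKURQFAB' cursor=3
After op 7 (delete): buf='BDVURQFAB' cursor=3
After op 8 (left): buf='BDVURQFAB' cursor=2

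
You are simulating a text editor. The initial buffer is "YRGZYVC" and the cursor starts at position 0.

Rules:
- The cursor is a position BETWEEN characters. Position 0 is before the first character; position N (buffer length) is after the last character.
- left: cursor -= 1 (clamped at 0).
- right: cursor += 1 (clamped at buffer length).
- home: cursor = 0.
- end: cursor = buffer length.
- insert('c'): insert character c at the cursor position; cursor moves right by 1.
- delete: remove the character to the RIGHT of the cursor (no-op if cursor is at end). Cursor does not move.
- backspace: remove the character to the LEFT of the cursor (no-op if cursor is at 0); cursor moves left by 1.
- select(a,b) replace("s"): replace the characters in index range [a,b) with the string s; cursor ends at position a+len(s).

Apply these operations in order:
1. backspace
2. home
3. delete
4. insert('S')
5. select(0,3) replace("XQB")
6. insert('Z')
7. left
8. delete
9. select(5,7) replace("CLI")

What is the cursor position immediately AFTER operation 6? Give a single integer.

Answer: 4

Derivation:
After op 1 (backspace): buf='YRGZYVC' cursor=0
After op 2 (home): buf='YRGZYVC' cursor=0
After op 3 (delete): buf='RGZYVC' cursor=0
After op 4 (insert('S')): buf='SRGZYVC' cursor=1
After op 5 (select(0,3) replace("XQB")): buf='XQBZYVC' cursor=3
After op 6 (insert('Z')): buf='XQBZZYVC' cursor=4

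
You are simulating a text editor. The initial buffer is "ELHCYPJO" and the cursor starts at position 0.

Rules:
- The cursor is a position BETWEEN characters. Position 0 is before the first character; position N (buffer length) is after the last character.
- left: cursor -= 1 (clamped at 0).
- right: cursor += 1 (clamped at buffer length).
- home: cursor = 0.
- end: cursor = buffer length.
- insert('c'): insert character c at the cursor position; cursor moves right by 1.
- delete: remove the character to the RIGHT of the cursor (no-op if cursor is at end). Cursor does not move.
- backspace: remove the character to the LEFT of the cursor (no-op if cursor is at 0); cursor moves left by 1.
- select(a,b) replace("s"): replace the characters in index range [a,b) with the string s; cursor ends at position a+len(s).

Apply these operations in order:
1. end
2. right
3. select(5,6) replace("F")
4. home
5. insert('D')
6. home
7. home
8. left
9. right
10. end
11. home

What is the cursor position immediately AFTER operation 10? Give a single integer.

Answer: 9

Derivation:
After op 1 (end): buf='ELHCYPJO' cursor=8
After op 2 (right): buf='ELHCYPJO' cursor=8
After op 3 (select(5,6) replace("F")): buf='ELHCYFJO' cursor=6
After op 4 (home): buf='ELHCYFJO' cursor=0
After op 5 (insert('D')): buf='DELHCYFJO' cursor=1
After op 6 (home): buf='DELHCYFJO' cursor=0
After op 7 (home): buf='DELHCYFJO' cursor=0
After op 8 (left): buf='DELHCYFJO' cursor=0
After op 9 (right): buf='DELHCYFJO' cursor=1
After op 10 (end): buf='DELHCYFJO' cursor=9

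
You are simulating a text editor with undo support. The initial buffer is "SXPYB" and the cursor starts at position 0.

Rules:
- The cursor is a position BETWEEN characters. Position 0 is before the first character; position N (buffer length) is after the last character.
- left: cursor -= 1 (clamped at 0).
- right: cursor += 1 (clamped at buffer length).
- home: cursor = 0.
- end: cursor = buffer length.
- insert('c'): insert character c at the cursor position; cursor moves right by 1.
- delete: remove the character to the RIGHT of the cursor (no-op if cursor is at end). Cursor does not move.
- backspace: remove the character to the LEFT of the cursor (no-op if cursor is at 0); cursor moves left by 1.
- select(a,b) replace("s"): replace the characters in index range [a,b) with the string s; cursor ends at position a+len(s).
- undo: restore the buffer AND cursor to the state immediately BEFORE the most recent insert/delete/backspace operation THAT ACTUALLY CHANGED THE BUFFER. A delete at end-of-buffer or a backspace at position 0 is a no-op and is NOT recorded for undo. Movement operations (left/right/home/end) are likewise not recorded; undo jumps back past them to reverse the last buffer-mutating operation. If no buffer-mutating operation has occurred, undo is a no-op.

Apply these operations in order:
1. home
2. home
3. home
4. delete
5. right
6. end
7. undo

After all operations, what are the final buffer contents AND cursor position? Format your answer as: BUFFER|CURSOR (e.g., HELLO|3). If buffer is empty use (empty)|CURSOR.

After op 1 (home): buf='SXPYB' cursor=0
After op 2 (home): buf='SXPYB' cursor=0
After op 3 (home): buf='SXPYB' cursor=0
After op 4 (delete): buf='XPYB' cursor=0
After op 5 (right): buf='XPYB' cursor=1
After op 6 (end): buf='XPYB' cursor=4
After op 7 (undo): buf='SXPYB' cursor=0

Answer: SXPYB|0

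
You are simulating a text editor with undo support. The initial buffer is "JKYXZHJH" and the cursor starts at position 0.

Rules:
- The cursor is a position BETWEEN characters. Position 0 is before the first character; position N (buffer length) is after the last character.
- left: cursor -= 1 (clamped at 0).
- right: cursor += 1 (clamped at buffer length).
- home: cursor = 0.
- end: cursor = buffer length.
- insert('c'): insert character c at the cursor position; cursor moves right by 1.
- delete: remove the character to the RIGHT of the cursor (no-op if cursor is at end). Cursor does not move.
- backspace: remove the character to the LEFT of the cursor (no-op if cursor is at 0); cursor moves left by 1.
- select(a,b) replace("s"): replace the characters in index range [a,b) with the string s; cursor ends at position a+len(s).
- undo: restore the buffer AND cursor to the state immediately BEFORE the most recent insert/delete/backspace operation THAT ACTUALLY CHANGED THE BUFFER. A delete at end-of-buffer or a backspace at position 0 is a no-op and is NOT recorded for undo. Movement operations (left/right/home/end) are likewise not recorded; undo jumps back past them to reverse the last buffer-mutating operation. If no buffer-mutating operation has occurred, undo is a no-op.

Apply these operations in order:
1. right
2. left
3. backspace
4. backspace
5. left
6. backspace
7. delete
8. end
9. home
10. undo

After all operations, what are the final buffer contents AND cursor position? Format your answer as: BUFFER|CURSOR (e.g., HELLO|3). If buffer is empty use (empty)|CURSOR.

After op 1 (right): buf='JKYXZHJH' cursor=1
After op 2 (left): buf='JKYXZHJH' cursor=0
After op 3 (backspace): buf='JKYXZHJH' cursor=0
After op 4 (backspace): buf='JKYXZHJH' cursor=0
After op 5 (left): buf='JKYXZHJH' cursor=0
After op 6 (backspace): buf='JKYXZHJH' cursor=0
After op 7 (delete): buf='KYXZHJH' cursor=0
After op 8 (end): buf='KYXZHJH' cursor=7
After op 9 (home): buf='KYXZHJH' cursor=0
After op 10 (undo): buf='JKYXZHJH' cursor=0

Answer: JKYXZHJH|0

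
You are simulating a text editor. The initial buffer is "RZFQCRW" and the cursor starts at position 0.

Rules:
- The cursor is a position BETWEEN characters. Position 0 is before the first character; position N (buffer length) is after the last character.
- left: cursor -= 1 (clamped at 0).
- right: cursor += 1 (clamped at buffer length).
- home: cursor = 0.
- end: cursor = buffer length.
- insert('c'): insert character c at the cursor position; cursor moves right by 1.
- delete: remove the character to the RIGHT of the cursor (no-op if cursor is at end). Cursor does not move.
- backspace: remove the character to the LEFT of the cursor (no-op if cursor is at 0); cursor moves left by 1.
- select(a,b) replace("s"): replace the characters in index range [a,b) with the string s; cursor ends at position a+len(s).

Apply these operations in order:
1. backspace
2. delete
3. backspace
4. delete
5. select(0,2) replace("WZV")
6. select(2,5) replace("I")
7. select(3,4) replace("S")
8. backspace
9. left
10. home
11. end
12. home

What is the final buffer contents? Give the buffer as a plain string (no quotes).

After op 1 (backspace): buf='RZFQCRW' cursor=0
After op 2 (delete): buf='ZFQCRW' cursor=0
After op 3 (backspace): buf='ZFQCRW' cursor=0
After op 4 (delete): buf='FQCRW' cursor=0
After op 5 (select(0,2) replace("WZV")): buf='WZVCRW' cursor=3
After op 6 (select(2,5) replace("I")): buf='WZIW' cursor=3
After op 7 (select(3,4) replace("S")): buf='WZIS' cursor=4
After op 8 (backspace): buf='WZI' cursor=3
After op 9 (left): buf='WZI' cursor=2
After op 10 (home): buf='WZI' cursor=0
After op 11 (end): buf='WZI' cursor=3
After op 12 (home): buf='WZI' cursor=0

Answer: WZI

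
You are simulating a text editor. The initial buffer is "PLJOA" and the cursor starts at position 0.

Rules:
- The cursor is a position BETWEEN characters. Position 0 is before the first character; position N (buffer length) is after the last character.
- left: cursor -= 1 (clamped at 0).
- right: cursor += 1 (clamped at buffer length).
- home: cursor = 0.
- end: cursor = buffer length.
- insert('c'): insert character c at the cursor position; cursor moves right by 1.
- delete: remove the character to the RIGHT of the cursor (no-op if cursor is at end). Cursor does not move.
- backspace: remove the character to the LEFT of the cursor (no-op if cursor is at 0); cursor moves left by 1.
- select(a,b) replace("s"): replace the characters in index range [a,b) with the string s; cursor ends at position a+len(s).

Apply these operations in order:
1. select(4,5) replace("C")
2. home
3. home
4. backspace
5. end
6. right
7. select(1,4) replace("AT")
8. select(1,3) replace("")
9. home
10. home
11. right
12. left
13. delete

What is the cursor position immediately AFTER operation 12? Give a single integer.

After op 1 (select(4,5) replace("C")): buf='PLJOC' cursor=5
After op 2 (home): buf='PLJOC' cursor=0
After op 3 (home): buf='PLJOC' cursor=0
After op 4 (backspace): buf='PLJOC' cursor=0
After op 5 (end): buf='PLJOC' cursor=5
After op 6 (right): buf='PLJOC' cursor=5
After op 7 (select(1,4) replace("AT")): buf='PATC' cursor=3
After op 8 (select(1,3) replace("")): buf='PC' cursor=1
After op 9 (home): buf='PC' cursor=0
After op 10 (home): buf='PC' cursor=0
After op 11 (right): buf='PC' cursor=1
After op 12 (left): buf='PC' cursor=0

Answer: 0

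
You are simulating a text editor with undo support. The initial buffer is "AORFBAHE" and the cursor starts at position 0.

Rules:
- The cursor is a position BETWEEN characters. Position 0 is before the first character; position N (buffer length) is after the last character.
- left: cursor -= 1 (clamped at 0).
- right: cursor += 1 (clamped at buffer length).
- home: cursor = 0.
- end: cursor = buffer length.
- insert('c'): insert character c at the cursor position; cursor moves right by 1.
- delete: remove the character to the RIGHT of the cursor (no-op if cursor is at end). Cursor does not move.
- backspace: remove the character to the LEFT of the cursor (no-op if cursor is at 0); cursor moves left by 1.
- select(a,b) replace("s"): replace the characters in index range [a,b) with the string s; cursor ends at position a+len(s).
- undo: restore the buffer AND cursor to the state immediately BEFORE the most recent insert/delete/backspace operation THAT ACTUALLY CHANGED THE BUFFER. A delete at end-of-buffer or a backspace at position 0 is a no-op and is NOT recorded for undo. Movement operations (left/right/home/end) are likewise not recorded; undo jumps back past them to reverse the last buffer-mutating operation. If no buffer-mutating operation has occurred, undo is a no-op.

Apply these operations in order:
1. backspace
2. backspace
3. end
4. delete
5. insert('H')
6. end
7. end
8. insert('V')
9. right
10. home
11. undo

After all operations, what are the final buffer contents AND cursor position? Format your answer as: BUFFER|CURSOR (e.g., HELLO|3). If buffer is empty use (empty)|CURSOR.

Answer: AORFBAHEH|9

Derivation:
After op 1 (backspace): buf='AORFBAHE' cursor=0
After op 2 (backspace): buf='AORFBAHE' cursor=0
After op 3 (end): buf='AORFBAHE' cursor=8
After op 4 (delete): buf='AORFBAHE' cursor=8
After op 5 (insert('H')): buf='AORFBAHEH' cursor=9
After op 6 (end): buf='AORFBAHEH' cursor=9
After op 7 (end): buf='AORFBAHEH' cursor=9
After op 8 (insert('V')): buf='AORFBAHEHV' cursor=10
After op 9 (right): buf='AORFBAHEHV' cursor=10
After op 10 (home): buf='AORFBAHEHV' cursor=0
After op 11 (undo): buf='AORFBAHEH' cursor=9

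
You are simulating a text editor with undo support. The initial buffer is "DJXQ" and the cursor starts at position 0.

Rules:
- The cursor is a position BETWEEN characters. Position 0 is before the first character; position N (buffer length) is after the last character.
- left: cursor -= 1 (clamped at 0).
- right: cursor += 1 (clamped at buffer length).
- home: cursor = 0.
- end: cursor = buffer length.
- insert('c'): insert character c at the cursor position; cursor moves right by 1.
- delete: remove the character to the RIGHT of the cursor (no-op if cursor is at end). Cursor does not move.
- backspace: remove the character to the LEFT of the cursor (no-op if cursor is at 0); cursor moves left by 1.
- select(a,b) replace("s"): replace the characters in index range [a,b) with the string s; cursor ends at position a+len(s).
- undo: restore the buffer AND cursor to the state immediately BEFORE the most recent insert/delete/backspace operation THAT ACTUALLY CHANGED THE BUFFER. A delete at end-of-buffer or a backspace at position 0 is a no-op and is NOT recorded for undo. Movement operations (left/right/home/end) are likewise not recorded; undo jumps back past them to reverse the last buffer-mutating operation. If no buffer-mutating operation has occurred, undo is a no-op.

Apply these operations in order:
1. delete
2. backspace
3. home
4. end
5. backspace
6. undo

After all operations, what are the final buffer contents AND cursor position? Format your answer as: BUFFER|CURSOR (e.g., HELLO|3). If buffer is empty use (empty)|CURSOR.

Answer: JXQ|3

Derivation:
After op 1 (delete): buf='JXQ' cursor=0
After op 2 (backspace): buf='JXQ' cursor=0
After op 3 (home): buf='JXQ' cursor=0
After op 4 (end): buf='JXQ' cursor=3
After op 5 (backspace): buf='JX' cursor=2
After op 6 (undo): buf='JXQ' cursor=3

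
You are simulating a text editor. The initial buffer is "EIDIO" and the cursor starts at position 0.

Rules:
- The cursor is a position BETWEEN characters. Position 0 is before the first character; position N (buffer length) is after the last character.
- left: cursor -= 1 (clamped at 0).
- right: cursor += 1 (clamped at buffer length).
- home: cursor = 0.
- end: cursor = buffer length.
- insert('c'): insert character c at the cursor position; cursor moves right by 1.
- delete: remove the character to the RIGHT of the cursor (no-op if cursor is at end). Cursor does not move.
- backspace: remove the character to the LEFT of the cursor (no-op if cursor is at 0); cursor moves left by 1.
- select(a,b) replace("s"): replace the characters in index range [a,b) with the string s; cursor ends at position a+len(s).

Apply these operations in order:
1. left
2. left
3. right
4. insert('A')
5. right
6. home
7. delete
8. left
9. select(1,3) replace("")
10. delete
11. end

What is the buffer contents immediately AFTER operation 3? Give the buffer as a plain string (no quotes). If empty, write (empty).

Answer: EIDIO

Derivation:
After op 1 (left): buf='EIDIO' cursor=0
After op 2 (left): buf='EIDIO' cursor=0
After op 3 (right): buf='EIDIO' cursor=1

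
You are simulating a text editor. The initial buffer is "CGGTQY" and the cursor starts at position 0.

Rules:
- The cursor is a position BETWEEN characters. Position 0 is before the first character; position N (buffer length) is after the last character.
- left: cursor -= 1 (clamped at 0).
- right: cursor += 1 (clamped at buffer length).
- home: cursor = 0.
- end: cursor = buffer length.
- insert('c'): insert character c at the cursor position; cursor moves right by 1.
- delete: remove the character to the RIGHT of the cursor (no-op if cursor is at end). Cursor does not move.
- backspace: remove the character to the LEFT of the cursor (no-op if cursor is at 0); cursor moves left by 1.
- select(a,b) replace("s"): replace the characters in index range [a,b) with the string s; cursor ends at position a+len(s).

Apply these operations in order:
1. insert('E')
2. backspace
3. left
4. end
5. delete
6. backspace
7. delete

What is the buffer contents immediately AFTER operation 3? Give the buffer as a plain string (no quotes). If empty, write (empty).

Answer: CGGTQY

Derivation:
After op 1 (insert('E')): buf='ECGGTQY' cursor=1
After op 2 (backspace): buf='CGGTQY' cursor=0
After op 3 (left): buf='CGGTQY' cursor=0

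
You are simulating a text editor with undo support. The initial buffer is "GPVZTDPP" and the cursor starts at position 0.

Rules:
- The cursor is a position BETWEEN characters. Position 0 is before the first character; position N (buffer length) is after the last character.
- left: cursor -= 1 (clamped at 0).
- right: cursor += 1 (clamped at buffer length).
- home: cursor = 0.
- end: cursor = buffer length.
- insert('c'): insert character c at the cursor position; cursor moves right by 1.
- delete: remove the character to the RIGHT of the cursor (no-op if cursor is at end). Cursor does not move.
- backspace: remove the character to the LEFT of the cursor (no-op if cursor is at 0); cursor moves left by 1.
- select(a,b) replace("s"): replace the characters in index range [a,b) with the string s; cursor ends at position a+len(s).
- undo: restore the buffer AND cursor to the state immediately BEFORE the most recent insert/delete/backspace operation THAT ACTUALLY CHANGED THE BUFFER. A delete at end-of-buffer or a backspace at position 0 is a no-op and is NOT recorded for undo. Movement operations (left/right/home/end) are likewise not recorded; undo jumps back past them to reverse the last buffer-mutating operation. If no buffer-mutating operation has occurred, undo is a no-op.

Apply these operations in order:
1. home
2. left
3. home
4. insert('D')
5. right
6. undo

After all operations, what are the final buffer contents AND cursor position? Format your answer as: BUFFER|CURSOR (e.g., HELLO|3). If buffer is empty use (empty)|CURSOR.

After op 1 (home): buf='GPVZTDPP' cursor=0
After op 2 (left): buf='GPVZTDPP' cursor=0
After op 3 (home): buf='GPVZTDPP' cursor=0
After op 4 (insert('D')): buf='DGPVZTDPP' cursor=1
After op 5 (right): buf='DGPVZTDPP' cursor=2
After op 6 (undo): buf='GPVZTDPP' cursor=0

Answer: GPVZTDPP|0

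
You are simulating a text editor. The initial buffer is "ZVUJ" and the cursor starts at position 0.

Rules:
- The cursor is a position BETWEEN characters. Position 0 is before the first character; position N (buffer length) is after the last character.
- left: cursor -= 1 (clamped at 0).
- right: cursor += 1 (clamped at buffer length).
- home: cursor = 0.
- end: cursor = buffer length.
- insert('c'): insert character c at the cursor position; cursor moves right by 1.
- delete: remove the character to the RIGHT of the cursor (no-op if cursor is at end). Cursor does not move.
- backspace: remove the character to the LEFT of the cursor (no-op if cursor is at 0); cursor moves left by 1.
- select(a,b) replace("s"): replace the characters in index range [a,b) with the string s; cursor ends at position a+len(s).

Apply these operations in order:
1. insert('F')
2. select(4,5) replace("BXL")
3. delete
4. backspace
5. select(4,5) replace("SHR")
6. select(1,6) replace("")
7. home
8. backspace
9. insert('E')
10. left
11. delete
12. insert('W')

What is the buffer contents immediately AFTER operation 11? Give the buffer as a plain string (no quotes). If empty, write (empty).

Answer: FRX

Derivation:
After op 1 (insert('F')): buf='FZVUJ' cursor=1
After op 2 (select(4,5) replace("BXL")): buf='FZVUBXL' cursor=7
After op 3 (delete): buf='FZVUBXL' cursor=7
After op 4 (backspace): buf='FZVUBX' cursor=6
After op 5 (select(4,5) replace("SHR")): buf='FZVUSHRX' cursor=7
After op 6 (select(1,6) replace("")): buf='FRX' cursor=1
After op 7 (home): buf='FRX' cursor=0
After op 8 (backspace): buf='FRX' cursor=0
After op 9 (insert('E')): buf='EFRX' cursor=1
After op 10 (left): buf='EFRX' cursor=0
After op 11 (delete): buf='FRX' cursor=0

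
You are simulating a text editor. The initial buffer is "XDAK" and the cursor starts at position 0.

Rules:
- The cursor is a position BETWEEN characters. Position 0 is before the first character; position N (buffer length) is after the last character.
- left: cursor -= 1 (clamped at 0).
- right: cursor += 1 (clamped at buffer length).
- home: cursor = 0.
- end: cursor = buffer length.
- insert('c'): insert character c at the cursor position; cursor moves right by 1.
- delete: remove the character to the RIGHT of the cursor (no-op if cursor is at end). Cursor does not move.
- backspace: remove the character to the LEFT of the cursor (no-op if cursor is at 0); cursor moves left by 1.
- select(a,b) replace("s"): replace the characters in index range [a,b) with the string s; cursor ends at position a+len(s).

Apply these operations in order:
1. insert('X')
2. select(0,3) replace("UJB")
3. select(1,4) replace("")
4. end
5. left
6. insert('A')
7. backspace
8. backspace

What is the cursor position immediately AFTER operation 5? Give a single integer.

After op 1 (insert('X')): buf='XXDAK' cursor=1
After op 2 (select(0,3) replace("UJB")): buf='UJBAK' cursor=3
After op 3 (select(1,4) replace("")): buf='UK' cursor=1
After op 4 (end): buf='UK' cursor=2
After op 5 (left): buf='UK' cursor=1

Answer: 1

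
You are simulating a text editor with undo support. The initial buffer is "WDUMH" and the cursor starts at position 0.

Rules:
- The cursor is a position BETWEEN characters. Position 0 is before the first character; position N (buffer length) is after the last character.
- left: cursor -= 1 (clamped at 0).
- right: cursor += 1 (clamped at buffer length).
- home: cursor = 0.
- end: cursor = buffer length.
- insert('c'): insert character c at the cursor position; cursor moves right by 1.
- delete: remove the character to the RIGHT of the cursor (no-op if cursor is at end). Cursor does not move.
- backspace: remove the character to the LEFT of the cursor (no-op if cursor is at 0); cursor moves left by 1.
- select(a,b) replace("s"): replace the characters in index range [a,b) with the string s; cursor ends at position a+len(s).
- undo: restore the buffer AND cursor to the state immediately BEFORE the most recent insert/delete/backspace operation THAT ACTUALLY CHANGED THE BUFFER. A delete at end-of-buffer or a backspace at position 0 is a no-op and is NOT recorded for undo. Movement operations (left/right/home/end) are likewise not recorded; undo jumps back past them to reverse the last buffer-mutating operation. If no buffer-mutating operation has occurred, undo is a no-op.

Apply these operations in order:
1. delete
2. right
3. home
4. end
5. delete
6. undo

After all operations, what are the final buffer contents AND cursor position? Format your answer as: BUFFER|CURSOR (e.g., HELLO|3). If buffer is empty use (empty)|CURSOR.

After op 1 (delete): buf='DUMH' cursor=0
After op 2 (right): buf='DUMH' cursor=1
After op 3 (home): buf='DUMH' cursor=0
After op 4 (end): buf='DUMH' cursor=4
After op 5 (delete): buf='DUMH' cursor=4
After op 6 (undo): buf='WDUMH' cursor=0

Answer: WDUMH|0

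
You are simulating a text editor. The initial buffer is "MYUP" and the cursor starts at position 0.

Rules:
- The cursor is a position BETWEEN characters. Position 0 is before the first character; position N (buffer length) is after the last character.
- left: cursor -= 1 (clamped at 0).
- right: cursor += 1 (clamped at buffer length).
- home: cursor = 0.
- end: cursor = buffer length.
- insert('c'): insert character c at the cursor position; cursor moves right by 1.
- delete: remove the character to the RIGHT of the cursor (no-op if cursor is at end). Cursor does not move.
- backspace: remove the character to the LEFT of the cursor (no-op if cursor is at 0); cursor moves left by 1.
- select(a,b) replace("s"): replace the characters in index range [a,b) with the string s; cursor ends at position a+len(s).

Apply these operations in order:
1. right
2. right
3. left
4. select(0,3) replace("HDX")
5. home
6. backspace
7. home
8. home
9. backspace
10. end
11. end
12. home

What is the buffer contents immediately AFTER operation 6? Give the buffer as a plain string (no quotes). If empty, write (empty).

After op 1 (right): buf='MYUP' cursor=1
After op 2 (right): buf='MYUP' cursor=2
After op 3 (left): buf='MYUP' cursor=1
After op 4 (select(0,3) replace("HDX")): buf='HDXP' cursor=3
After op 5 (home): buf='HDXP' cursor=0
After op 6 (backspace): buf='HDXP' cursor=0

Answer: HDXP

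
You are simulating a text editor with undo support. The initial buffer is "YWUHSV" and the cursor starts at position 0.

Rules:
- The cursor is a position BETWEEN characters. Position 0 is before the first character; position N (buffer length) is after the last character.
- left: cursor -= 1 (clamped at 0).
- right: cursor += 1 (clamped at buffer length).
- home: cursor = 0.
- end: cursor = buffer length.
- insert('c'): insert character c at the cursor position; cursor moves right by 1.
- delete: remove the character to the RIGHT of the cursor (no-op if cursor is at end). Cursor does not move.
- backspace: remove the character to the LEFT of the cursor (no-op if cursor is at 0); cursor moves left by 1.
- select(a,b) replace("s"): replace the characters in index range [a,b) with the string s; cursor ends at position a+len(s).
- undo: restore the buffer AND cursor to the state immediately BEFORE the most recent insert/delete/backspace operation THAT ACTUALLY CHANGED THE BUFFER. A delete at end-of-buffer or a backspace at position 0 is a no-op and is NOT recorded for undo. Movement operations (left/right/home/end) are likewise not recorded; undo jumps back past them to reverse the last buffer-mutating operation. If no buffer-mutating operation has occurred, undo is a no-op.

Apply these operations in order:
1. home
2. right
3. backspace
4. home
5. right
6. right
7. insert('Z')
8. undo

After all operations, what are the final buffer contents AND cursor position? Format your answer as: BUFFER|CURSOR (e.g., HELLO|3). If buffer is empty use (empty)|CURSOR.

Answer: WUHSV|2

Derivation:
After op 1 (home): buf='YWUHSV' cursor=0
After op 2 (right): buf='YWUHSV' cursor=1
After op 3 (backspace): buf='WUHSV' cursor=0
After op 4 (home): buf='WUHSV' cursor=0
After op 5 (right): buf='WUHSV' cursor=1
After op 6 (right): buf='WUHSV' cursor=2
After op 7 (insert('Z')): buf='WUZHSV' cursor=3
After op 8 (undo): buf='WUHSV' cursor=2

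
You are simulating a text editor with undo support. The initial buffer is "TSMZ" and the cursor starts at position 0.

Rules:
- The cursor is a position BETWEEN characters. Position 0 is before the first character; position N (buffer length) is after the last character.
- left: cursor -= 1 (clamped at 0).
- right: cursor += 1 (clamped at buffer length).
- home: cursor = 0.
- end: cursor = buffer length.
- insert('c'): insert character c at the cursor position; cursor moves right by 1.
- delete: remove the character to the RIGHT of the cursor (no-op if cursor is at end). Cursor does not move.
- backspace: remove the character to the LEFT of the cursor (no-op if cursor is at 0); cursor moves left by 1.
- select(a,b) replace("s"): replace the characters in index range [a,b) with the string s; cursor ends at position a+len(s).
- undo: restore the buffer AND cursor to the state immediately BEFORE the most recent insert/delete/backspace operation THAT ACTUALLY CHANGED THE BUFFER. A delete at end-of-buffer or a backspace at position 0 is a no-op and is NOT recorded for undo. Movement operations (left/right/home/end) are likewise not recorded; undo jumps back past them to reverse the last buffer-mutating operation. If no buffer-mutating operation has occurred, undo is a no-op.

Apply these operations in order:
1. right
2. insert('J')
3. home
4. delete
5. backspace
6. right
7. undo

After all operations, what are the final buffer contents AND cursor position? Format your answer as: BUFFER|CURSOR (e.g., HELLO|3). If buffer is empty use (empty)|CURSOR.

After op 1 (right): buf='TSMZ' cursor=1
After op 2 (insert('J')): buf='TJSMZ' cursor=2
After op 3 (home): buf='TJSMZ' cursor=0
After op 4 (delete): buf='JSMZ' cursor=0
After op 5 (backspace): buf='JSMZ' cursor=0
After op 6 (right): buf='JSMZ' cursor=1
After op 7 (undo): buf='TJSMZ' cursor=0

Answer: TJSMZ|0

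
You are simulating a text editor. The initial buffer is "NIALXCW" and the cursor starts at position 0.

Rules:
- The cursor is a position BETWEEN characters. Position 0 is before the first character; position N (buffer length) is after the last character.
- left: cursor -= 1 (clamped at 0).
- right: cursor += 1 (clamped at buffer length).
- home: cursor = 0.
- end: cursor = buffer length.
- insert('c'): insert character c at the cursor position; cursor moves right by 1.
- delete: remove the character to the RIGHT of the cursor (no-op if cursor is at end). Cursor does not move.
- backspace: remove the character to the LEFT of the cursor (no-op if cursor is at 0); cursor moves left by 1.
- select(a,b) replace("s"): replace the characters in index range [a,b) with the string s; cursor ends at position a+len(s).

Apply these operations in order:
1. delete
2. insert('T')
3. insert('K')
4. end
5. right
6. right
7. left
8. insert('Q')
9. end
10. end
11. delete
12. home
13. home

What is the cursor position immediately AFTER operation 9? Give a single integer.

Answer: 9

Derivation:
After op 1 (delete): buf='IALXCW' cursor=0
After op 2 (insert('T')): buf='TIALXCW' cursor=1
After op 3 (insert('K')): buf='TKIALXCW' cursor=2
After op 4 (end): buf='TKIALXCW' cursor=8
After op 5 (right): buf='TKIALXCW' cursor=8
After op 6 (right): buf='TKIALXCW' cursor=8
After op 7 (left): buf='TKIALXCW' cursor=7
After op 8 (insert('Q')): buf='TKIALXCQW' cursor=8
After op 9 (end): buf='TKIALXCQW' cursor=9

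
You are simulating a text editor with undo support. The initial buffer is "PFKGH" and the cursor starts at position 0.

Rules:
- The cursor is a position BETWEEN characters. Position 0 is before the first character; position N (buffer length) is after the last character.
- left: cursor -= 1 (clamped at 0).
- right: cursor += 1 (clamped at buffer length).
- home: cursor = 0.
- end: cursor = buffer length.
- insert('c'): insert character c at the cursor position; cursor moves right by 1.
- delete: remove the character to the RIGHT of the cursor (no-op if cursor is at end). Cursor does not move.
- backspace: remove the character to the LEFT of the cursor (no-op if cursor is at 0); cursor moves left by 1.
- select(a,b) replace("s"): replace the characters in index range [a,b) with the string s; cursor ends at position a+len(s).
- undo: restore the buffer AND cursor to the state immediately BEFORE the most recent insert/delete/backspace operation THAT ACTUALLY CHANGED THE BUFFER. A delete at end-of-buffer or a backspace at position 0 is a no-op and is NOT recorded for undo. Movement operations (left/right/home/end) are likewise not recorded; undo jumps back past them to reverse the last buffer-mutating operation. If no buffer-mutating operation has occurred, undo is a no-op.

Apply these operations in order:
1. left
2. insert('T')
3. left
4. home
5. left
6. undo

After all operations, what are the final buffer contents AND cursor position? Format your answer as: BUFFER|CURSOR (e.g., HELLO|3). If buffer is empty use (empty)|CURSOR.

Answer: PFKGH|0

Derivation:
After op 1 (left): buf='PFKGH' cursor=0
After op 2 (insert('T')): buf='TPFKGH' cursor=1
After op 3 (left): buf='TPFKGH' cursor=0
After op 4 (home): buf='TPFKGH' cursor=0
After op 5 (left): buf='TPFKGH' cursor=0
After op 6 (undo): buf='PFKGH' cursor=0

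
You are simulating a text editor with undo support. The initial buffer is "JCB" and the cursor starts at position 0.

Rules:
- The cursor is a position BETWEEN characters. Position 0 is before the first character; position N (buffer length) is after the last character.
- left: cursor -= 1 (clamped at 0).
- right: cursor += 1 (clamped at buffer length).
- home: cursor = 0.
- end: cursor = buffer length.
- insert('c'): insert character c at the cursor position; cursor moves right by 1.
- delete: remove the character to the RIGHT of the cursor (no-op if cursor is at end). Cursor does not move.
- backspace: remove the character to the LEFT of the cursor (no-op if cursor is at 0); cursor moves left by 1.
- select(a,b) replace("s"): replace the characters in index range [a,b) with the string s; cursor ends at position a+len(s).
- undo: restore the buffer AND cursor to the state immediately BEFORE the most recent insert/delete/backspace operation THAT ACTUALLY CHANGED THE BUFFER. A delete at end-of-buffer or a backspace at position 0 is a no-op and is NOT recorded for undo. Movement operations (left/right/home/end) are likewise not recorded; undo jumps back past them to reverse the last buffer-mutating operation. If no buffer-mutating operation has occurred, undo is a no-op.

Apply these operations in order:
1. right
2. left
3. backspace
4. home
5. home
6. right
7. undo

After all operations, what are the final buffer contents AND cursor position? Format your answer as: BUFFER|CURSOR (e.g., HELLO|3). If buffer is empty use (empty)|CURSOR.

After op 1 (right): buf='JCB' cursor=1
After op 2 (left): buf='JCB' cursor=0
After op 3 (backspace): buf='JCB' cursor=0
After op 4 (home): buf='JCB' cursor=0
After op 5 (home): buf='JCB' cursor=0
After op 6 (right): buf='JCB' cursor=1
After op 7 (undo): buf='JCB' cursor=1

Answer: JCB|1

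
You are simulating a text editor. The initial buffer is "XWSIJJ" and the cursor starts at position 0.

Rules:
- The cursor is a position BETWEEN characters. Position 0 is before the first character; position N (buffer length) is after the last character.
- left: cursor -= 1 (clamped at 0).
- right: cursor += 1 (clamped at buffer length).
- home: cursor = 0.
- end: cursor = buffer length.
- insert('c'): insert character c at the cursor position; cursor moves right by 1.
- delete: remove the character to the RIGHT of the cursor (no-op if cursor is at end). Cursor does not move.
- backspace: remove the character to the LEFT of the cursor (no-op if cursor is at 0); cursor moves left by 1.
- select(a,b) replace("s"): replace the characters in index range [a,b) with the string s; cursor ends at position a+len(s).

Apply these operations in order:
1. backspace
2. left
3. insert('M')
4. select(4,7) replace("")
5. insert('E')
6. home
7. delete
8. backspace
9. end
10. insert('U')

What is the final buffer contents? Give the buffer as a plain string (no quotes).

Answer: XWSEU

Derivation:
After op 1 (backspace): buf='XWSIJJ' cursor=0
After op 2 (left): buf='XWSIJJ' cursor=0
After op 3 (insert('M')): buf='MXWSIJJ' cursor=1
After op 4 (select(4,7) replace("")): buf='MXWS' cursor=4
After op 5 (insert('E')): buf='MXWSE' cursor=5
After op 6 (home): buf='MXWSE' cursor=0
After op 7 (delete): buf='XWSE' cursor=0
After op 8 (backspace): buf='XWSE' cursor=0
After op 9 (end): buf='XWSE' cursor=4
After op 10 (insert('U')): buf='XWSEU' cursor=5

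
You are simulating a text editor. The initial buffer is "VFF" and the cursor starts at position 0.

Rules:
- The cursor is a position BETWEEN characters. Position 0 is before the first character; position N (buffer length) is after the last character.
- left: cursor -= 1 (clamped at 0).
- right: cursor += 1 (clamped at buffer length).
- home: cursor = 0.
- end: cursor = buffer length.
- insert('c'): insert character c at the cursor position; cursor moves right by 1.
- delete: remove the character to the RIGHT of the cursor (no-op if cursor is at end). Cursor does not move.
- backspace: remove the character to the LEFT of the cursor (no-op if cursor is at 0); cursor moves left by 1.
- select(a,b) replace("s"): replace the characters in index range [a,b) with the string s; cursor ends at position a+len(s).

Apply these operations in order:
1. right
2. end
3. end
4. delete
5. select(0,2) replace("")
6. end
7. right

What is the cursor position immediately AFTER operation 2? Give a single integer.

After op 1 (right): buf='VFF' cursor=1
After op 2 (end): buf='VFF' cursor=3

Answer: 3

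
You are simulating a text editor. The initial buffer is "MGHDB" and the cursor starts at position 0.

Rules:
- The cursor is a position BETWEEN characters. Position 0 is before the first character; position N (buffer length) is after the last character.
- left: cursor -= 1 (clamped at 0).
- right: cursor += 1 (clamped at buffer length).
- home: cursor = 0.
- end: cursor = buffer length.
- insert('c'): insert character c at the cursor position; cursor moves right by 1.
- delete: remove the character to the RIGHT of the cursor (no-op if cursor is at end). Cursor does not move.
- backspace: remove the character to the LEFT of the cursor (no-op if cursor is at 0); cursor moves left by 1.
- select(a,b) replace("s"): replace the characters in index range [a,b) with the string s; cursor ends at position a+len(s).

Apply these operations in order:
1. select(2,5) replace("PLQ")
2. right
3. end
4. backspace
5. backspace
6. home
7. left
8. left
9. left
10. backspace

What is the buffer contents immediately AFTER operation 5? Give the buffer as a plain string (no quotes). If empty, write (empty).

Answer: MGP

Derivation:
After op 1 (select(2,5) replace("PLQ")): buf='MGPLQ' cursor=5
After op 2 (right): buf='MGPLQ' cursor=5
After op 3 (end): buf='MGPLQ' cursor=5
After op 4 (backspace): buf='MGPL' cursor=4
After op 5 (backspace): buf='MGP' cursor=3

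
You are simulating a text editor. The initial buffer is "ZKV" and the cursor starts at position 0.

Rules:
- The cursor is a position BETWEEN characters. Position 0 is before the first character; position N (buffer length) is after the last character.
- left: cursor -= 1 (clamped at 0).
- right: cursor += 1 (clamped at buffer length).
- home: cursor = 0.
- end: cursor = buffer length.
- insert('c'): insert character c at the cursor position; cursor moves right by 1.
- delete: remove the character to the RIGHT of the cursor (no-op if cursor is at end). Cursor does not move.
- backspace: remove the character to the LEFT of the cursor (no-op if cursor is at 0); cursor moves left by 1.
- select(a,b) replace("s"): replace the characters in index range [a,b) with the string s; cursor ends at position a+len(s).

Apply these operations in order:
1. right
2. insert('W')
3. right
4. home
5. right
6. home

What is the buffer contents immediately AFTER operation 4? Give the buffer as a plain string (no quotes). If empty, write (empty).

After op 1 (right): buf='ZKV' cursor=1
After op 2 (insert('W')): buf='ZWKV' cursor=2
After op 3 (right): buf='ZWKV' cursor=3
After op 4 (home): buf='ZWKV' cursor=0

Answer: ZWKV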